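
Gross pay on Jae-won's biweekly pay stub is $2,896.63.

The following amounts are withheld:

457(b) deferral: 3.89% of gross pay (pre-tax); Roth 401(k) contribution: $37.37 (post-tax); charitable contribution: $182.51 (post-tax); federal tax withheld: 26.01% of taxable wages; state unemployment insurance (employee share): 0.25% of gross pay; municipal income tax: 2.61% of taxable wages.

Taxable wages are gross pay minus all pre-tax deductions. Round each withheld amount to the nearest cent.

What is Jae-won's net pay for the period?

$1,760.06

457(b) deferral: $2,896.63 × 0.0389 = $112.68
Taxable wages = $2,896.63 − $112.68 = $2,783.95
Municipal income tax: $2,783.95 × 0.0261 = $72.66
Federal tax withheld: $2,783.95 × 0.2601 = $724.11
State unemployment insurance (employee share): $2,896.63 × 0.0025 = $7.24
Roth 401(k) contribution: $37.37
Charitable contribution: $182.51
Total deductions = $112.68 + $72.66 + $724.11 + $7.24 + $37.37 + $182.51 = $1,136.57
Net pay = $2,896.63 − $1,136.57 = $1,760.06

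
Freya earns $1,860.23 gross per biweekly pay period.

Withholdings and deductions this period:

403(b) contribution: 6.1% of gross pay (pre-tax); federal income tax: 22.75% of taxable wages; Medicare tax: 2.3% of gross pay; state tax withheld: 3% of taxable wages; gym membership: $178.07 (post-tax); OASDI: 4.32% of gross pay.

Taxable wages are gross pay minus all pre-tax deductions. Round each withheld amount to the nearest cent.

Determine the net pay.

$995.75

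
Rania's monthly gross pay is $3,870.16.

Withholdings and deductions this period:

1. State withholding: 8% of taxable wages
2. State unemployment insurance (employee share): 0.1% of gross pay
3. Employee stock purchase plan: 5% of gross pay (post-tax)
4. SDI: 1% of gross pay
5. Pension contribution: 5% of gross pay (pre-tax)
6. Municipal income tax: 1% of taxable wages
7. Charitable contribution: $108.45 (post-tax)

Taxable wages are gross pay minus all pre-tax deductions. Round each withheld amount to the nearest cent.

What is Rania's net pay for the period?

$3,001.22

Pension contribution: $3,870.16 × 0.05 = $193.51
Taxable wages = $3,870.16 − $193.51 = $3,676.65
State withholding: $3,676.65 × 0.08 = $294.13
Municipal income tax: $3,676.65 × 0.01 = $36.77
State unemployment insurance (employee share): $3,870.16 × 0.001 = $3.87
SDI: $3,870.16 × 0.01 = $38.70
Employee stock purchase plan: $3,870.16 × 0.05 = $193.51
Charitable contribution: $108.45
Total deductions = $193.51 + $294.13 + $36.77 + $3.87 + $38.70 + $193.51 + $108.45 = $868.94
Net pay = $3,870.16 − $868.94 = $3,001.22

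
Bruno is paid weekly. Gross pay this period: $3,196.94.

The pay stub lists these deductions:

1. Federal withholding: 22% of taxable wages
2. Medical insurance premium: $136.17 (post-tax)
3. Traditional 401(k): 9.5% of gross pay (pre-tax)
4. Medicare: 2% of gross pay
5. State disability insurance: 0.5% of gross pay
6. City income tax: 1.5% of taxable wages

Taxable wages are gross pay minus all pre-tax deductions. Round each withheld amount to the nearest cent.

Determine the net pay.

$1,997.23

Traditional 401(k): $3,196.94 × 0.095 = $303.71
Taxable wages = $3,196.94 − $303.71 = $2,893.23
City income tax: $2,893.23 × 0.015 = $43.40
Federal withholding: $2,893.23 × 0.22 = $636.51
Medicare: $3,196.94 × 0.02 = $63.94
State disability insurance: $3,196.94 × 0.005 = $15.98
Medical insurance premium: $136.17
Total deductions = $303.71 + $43.40 + $636.51 + $63.94 + $15.98 + $136.17 = $1,199.71
Net pay = $3,196.94 − $1,199.71 = $1,997.23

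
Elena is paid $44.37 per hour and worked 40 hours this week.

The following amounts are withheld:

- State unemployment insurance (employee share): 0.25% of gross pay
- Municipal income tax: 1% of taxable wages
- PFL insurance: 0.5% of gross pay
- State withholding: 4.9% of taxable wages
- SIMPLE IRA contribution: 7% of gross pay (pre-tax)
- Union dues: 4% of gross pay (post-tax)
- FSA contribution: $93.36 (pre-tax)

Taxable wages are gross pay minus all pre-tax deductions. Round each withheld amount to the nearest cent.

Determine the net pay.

$1,381.03

Gross pay: 40 × $44.37 = $1,774.80
SIMPLE IRA contribution: $1,774.80 × 0.07 = $124.24
FSA contribution: $93.36
Pre-tax total = $124.24 + $93.36 = $217.60
Taxable wages = $1,774.80 − $217.60 = $1,557.20
State withholding: $1,557.20 × 0.049 = $76.30
Municipal income tax: $1,557.20 × 0.01 = $15.57
State unemployment insurance (employee share): $1,774.80 × 0.0025 = $4.44
PFL insurance: $1,774.80 × 0.005 = $8.87
Union dues: $1,774.80 × 0.04 = $70.99
Total deductions = $124.24 + $93.36 + $76.30 + $15.57 + $4.44 + $8.87 + $70.99 = $393.77
Net pay = $1,774.80 − $393.77 = $1,381.03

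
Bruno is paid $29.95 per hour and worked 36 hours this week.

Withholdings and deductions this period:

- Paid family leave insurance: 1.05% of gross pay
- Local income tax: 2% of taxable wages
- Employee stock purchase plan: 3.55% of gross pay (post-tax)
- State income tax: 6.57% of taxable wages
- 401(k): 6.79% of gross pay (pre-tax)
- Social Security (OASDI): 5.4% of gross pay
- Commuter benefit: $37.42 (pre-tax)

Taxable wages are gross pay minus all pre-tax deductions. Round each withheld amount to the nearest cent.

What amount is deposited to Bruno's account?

$776.83

Gross pay: 36 × $29.95 = $1,078.20
Commuter benefit: $37.42
401(k): $1,078.20 × 0.0679 = $73.21
Pre-tax total = $37.42 + $73.21 = $110.63
Taxable wages = $1,078.20 − $110.63 = $967.57
State income tax: $967.57 × 0.0657 = $63.57
Local income tax: $967.57 × 0.02 = $19.35
Paid family leave insurance: $1,078.20 × 0.0105 = $11.32
Social Security (OASDI): $1,078.20 × 0.054 = $58.22
Employee stock purchase plan: $1,078.20 × 0.0355 = $38.28
Total deductions = $37.42 + $73.21 + $63.57 + $19.35 + $11.32 + $58.22 + $38.28 = $301.37
Net pay = $1,078.20 − $301.37 = $776.83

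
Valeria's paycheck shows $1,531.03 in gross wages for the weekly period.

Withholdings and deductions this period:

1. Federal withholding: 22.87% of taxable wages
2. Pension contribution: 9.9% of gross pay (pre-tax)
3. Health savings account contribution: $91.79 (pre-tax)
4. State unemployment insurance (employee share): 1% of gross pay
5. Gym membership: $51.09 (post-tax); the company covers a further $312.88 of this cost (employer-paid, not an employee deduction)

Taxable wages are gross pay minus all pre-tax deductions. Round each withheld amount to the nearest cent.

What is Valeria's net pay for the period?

Health savings account contribution: $91.79
Pension contribution: $1,531.03 × 0.099 = $151.57
Pre-tax total = $91.79 + $151.57 = $243.36
Taxable wages = $1,531.03 − $243.36 = $1,287.67
Federal withholding: $1,287.67 × 0.2287 = $294.49
State unemployment insurance (employee share): $1,531.03 × 0.01 = $15.31
Gym membership: $51.09
(Employer's $312.88 toward gym membership is not withheld from the employee.)
Total deductions = $91.79 + $151.57 + $294.49 + $15.31 + $51.09 = $604.25
Net pay = $1,531.03 − $604.25 = $926.78

$926.78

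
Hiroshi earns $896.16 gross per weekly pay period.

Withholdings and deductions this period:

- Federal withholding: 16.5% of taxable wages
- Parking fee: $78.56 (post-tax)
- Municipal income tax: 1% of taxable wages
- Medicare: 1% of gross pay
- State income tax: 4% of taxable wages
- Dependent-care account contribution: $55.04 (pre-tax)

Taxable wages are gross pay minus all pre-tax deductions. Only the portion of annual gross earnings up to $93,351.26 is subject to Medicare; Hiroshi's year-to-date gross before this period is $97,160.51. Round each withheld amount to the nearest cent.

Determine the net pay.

$581.73

Dependent-care account contribution: $55.04
Taxable wages = $896.16 − $55.04 = $841.12
Municipal income tax: $841.12 × 0.01 = $8.41
Federal withholding: $841.12 × 0.165 = $138.78
State income tax: $841.12 × 0.04 = $33.64
Medicare: annual cap $93,351.26 already reached (YTD $97,160.51), so $0.00
Parking fee: $78.56
Total deductions = $55.04 + $8.41 + $138.78 + $33.64 + $0.00 + $78.56 = $314.43
Net pay = $896.16 − $314.43 = $581.73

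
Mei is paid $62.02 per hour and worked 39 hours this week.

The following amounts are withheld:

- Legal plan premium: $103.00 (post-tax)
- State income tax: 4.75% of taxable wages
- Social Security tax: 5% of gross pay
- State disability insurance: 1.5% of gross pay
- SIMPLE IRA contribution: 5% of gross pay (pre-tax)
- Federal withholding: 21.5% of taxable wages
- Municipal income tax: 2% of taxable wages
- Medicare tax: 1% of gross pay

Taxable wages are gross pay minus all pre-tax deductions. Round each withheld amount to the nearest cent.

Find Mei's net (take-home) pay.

Gross pay: 39 × $62.02 = $2,418.78
SIMPLE IRA contribution: $2,418.78 × 0.05 = $120.94
Taxable wages = $2,418.78 − $120.94 = $2,297.84
Municipal income tax: $2,297.84 × 0.02 = $45.96
Federal withholding: $2,297.84 × 0.215 = $494.04
State income tax: $2,297.84 × 0.0475 = $109.15
Social Security tax: $2,418.78 × 0.05 = $120.94
Medicare tax: $2,418.78 × 0.01 = $24.19
State disability insurance: $2,418.78 × 0.015 = $36.28
Legal plan premium: $103.00
Total deductions = $120.94 + $45.96 + $494.04 + $109.15 + $120.94 + $24.19 + $36.28 + $103.00 = $1,054.50
Net pay = $2,418.78 − $1,054.50 = $1,364.28

$1,364.28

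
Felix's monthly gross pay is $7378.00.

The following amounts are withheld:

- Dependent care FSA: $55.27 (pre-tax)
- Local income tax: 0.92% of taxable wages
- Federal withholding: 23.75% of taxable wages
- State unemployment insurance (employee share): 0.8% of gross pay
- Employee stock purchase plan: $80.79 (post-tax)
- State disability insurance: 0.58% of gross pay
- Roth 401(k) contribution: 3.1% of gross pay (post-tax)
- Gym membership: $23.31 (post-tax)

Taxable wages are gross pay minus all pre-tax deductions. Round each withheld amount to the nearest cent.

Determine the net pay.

Dependent care FSA: $55.27
Taxable wages = $7378.00 − $55.27 = $7322.73
Federal withholding: $7322.73 × 0.2375 = $1739.15
Local income tax: $7322.73 × 0.0092 = $67.37
State disability insurance: $7378.00 × 0.0058 = $42.79
State unemployment insurance (employee share): $7378.00 × 0.008 = $59.02
Roth 401(k) contribution: $7378.00 × 0.031 = $228.72
Gym membership: $23.31
Employee stock purchase plan: $80.79
Total deductions = $55.27 + $1739.15 + $67.37 + $42.79 + $59.02 + $228.72 + $23.31 + $80.79 = $2296.42
Net pay = $7378.00 − $2296.42 = $5081.58

$5081.58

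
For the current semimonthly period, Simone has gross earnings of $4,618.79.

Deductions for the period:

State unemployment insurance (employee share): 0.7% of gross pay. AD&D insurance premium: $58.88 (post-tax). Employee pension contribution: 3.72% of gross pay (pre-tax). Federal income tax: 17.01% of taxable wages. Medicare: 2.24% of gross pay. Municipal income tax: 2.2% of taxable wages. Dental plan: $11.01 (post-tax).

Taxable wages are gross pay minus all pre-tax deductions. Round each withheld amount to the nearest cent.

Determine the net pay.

Employee pension contribution: $4,618.79 × 0.0372 = $171.82
Taxable wages = $4,618.79 − $171.82 = $4,446.97
Federal income tax: $4,446.97 × 0.1701 = $756.43
Municipal income tax: $4,446.97 × 0.022 = $97.83
State unemployment insurance (employee share): $4,618.79 × 0.007 = $32.33
Medicare: $4,618.79 × 0.0224 = $103.46
AD&D insurance premium: $58.88
Dental plan: $11.01
Total deductions = $171.82 + $756.43 + $97.83 + $32.33 + $103.46 + $58.88 + $11.01 = $1,231.76
Net pay = $4,618.79 − $1,231.76 = $3,387.03

$3,387.03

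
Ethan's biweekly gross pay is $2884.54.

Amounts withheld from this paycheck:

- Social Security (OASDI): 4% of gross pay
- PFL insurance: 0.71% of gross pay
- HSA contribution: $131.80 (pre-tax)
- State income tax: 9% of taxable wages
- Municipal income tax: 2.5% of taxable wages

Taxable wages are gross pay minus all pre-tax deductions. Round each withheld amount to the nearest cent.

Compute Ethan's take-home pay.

$2300.31

HSA contribution: $131.80
Taxable wages = $2884.54 − $131.80 = $2752.74
Municipal income tax: $2752.74 × 0.025 = $68.82
State income tax: $2752.74 × 0.09 = $247.75
Social Security (OASDI): $2884.54 × 0.04 = $115.38
PFL insurance: $2884.54 × 0.0071 = $20.48
Total deductions = $131.80 + $68.82 + $247.75 + $115.38 + $20.48 = $584.23
Net pay = $2884.54 − $584.23 = $2300.31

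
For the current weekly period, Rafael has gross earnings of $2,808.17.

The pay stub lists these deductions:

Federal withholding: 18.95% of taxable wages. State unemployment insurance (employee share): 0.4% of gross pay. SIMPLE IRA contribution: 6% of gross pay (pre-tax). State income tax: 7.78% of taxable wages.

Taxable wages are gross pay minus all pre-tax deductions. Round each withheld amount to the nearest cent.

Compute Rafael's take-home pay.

$1,922.86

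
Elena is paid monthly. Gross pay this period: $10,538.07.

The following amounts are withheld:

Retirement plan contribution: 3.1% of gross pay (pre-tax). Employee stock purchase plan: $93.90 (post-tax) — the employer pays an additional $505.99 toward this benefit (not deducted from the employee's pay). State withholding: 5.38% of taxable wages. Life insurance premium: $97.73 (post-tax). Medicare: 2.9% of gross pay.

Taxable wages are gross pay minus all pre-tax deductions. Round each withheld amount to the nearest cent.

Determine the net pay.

$9,164.79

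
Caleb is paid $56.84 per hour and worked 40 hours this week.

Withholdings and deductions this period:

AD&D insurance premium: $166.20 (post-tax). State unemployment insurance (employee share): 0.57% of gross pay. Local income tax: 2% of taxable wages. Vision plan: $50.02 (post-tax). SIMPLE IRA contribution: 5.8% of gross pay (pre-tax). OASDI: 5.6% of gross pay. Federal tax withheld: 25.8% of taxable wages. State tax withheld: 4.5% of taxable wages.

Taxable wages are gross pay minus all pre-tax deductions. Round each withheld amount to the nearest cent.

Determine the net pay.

$1,093.45

Gross pay: 40 × $56.84 = $2,273.60
SIMPLE IRA contribution: $2,273.60 × 0.058 = $131.87
Taxable wages = $2,273.60 − $131.87 = $2,141.73
State tax withheld: $2,141.73 × 0.045 = $96.38
Federal tax withheld: $2,141.73 × 0.258 = $552.57
Local income tax: $2,141.73 × 0.02 = $42.83
State unemployment insurance (employee share): $2,273.60 × 0.0057 = $12.96
OASDI: $2,273.60 × 0.056 = $127.32
Vision plan: $50.02
AD&D insurance premium: $166.20
Total deductions = $131.87 + $96.38 + $552.57 + $42.83 + $12.96 + $127.32 + $50.02 + $166.20 = $1,180.15
Net pay = $2,273.60 − $1,180.15 = $1,093.45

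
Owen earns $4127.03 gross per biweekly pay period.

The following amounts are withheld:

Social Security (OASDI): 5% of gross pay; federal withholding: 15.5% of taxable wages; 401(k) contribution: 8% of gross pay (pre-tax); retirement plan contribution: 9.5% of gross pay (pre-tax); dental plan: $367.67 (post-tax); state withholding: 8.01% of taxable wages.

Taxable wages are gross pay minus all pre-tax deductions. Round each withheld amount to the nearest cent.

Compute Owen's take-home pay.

Retirement plan contribution: $4127.03 × 0.095 = $392.07
401(k) contribution: $4127.03 × 0.08 = $330.16
Pre-tax total = $392.07 + $330.16 = $722.23
Taxable wages = $4127.03 − $722.23 = $3404.80
Federal withholding: $3404.80 × 0.155 = $527.74
State withholding: $3404.80 × 0.0801 = $272.72
Social Security (OASDI): $4127.03 × 0.05 = $206.35
Dental plan: $367.67
Total deductions = $392.07 + $330.16 + $527.74 + $272.72 + $206.35 + $367.67 = $2096.71
Net pay = $4127.03 − $2096.71 = $2030.32

$2030.32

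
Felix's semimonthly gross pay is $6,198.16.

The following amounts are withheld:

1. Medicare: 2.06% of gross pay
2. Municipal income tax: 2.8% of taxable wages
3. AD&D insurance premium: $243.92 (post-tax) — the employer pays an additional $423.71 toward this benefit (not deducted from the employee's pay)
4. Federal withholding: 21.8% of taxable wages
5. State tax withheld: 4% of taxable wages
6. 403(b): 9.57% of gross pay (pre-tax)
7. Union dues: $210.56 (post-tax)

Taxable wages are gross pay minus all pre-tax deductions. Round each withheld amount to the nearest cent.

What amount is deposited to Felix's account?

$3,419.81

403(b): $6,198.16 × 0.0957 = $593.16
Taxable wages = $6,198.16 − $593.16 = $5,605.00
Federal withholding: $5,605.00 × 0.218 = $1,221.89
Municipal income tax: $5,605.00 × 0.028 = $156.94
State tax withheld: $5,605.00 × 0.04 = $224.20
Medicare: $6,198.16 × 0.0206 = $127.68
AD&D insurance premium: $243.92
Union dues: $210.56
(Employer's $423.71 toward AD&D insurance premium is not withheld from the employee.)
Total deductions = $593.16 + $1,221.89 + $156.94 + $224.20 + $127.68 + $243.92 + $210.56 = $2,778.35
Net pay = $6,198.16 − $2,778.35 = $3,419.81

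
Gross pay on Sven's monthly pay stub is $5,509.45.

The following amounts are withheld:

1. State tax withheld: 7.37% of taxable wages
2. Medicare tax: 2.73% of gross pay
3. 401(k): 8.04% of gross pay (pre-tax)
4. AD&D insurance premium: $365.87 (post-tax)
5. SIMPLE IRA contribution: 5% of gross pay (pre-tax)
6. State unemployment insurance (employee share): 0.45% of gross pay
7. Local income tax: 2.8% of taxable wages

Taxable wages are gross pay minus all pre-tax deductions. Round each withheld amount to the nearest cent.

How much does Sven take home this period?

401(k): $5,509.45 × 0.0804 = $442.96
SIMPLE IRA contribution: $5,509.45 × 0.05 = $275.47
Pre-tax total = $442.96 + $275.47 = $718.43
Taxable wages = $5,509.45 − $718.43 = $4,791.02
State tax withheld: $4,791.02 × 0.0737 = $353.10
Local income tax: $4,791.02 × 0.028 = $134.15
Medicare tax: $5,509.45 × 0.0273 = $150.41
State unemployment insurance (employee share): $5,509.45 × 0.0045 = $24.79
AD&D insurance premium: $365.87
Total deductions = $442.96 + $275.47 + $353.10 + $134.15 + $150.41 + $24.79 + $365.87 = $1,746.75
Net pay = $5,509.45 − $1,746.75 = $3,762.70

$3,762.70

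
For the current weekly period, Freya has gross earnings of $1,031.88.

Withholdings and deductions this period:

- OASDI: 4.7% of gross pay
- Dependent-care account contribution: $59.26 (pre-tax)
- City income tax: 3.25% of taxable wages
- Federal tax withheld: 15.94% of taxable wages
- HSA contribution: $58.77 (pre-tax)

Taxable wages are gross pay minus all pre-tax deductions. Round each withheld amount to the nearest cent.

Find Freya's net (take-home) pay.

Dependent-care account contribution: $59.26
HSA contribution: $58.77
Pre-tax total = $59.26 + $58.77 = $118.03
Taxable wages = $1,031.88 − $118.03 = $913.85
Federal tax withheld: $913.85 × 0.1594 = $145.67
City income tax: $913.85 × 0.0325 = $29.70
OASDI: $1,031.88 × 0.047 = $48.50
Total deductions = $59.26 + $58.77 + $145.67 + $29.70 + $48.50 = $341.90
Net pay = $1,031.88 − $341.90 = $689.98

$689.98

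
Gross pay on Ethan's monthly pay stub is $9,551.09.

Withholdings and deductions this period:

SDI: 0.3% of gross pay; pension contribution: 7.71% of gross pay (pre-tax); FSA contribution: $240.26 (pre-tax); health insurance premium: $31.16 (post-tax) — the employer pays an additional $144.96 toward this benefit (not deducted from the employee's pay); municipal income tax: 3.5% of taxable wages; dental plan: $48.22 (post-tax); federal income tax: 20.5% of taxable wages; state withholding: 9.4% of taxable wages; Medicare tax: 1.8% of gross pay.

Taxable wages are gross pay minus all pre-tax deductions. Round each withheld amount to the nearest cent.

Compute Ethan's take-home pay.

Pension contribution: $9,551.09 × 0.0771 = $736.39
FSA contribution: $240.26
Pre-tax total = $736.39 + $240.26 = $976.65
Taxable wages = $9,551.09 − $976.65 = $8,574.44
State withholding: $8,574.44 × 0.094 = $806.00
Federal income tax: $8,574.44 × 0.205 = $1,757.76
Municipal income tax: $8,574.44 × 0.035 = $300.11
SDI: $9,551.09 × 0.003 = $28.65
Medicare tax: $9,551.09 × 0.018 = $171.92
Dental plan: $48.22
Health insurance premium: $31.16
(Employer's $144.96 toward health insurance premium is not withheld from the employee.)
Total deductions = $736.39 + $240.26 + $806.00 + $1,757.76 + $300.11 + $28.65 + $171.92 + $48.22 + $31.16 = $4,120.47
Net pay = $9,551.09 − $4,120.47 = $5,430.62

$5,430.62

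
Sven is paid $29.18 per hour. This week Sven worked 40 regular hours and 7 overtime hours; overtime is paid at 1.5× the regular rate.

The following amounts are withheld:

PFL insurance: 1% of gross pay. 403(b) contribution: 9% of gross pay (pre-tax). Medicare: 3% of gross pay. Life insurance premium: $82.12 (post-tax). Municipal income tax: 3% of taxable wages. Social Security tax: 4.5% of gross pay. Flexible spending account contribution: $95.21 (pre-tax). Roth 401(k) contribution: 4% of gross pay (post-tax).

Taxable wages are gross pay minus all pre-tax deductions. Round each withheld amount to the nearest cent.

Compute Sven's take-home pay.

$942.07

Regular pay: 40 × $29.18 = $1,167.20
Overtime pay: 7 × $29.18 × 1.5 = $306.39
Gross pay = $1,167.20 + $306.39 = $1,473.59
Flexible spending account contribution: $95.21
403(b) contribution: $1,473.59 × 0.09 = $132.62
Pre-tax total = $95.21 + $132.62 = $227.83
Taxable wages = $1,473.59 − $227.83 = $1,245.76
Municipal income tax: $1,245.76 × 0.03 = $37.37
PFL insurance: $1,473.59 × 0.01 = $14.74
Medicare: $1,473.59 × 0.03 = $44.21
Social Security tax: $1,473.59 × 0.045 = $66.31
Roth 401(k) contribution: $1,473.59 × 0.04 = $58.94
Life insurance premium: $82.12
Total deductions = $95.21 + $132.62 + $37.37 + $14.74 + $44.21 + $66.31 + $58.94 + $82.12 = $531.52
Net pay = $1,473.59 − $531.52 = $942.07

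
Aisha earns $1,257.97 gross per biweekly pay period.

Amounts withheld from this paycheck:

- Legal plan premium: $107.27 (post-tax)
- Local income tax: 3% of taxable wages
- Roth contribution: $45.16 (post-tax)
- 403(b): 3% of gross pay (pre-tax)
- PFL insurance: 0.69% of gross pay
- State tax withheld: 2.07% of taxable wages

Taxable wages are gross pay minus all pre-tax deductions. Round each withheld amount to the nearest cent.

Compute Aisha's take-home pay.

403(b): $1,257.97 × 0.03 = $37.74
Taxable wages = $1,257.97 − $37.74 = $1,220.23
State tax withheld: $1,220.23 × 0.0207 = $25.26
Local income tax: $1,220.23 × 0.03 = $36.61
PFL insurance: $1,257.97 × 0.0069 = $8.68
Roth contribution: $45.16
Legal plan premium: $107.27
Total deductions = $37.74 + $25.26 + $36.61 + $8.68 + $45.16 + $107.27 = $260.72
Net pay = $1,257.97 − $260.72 = $997.25

$997.25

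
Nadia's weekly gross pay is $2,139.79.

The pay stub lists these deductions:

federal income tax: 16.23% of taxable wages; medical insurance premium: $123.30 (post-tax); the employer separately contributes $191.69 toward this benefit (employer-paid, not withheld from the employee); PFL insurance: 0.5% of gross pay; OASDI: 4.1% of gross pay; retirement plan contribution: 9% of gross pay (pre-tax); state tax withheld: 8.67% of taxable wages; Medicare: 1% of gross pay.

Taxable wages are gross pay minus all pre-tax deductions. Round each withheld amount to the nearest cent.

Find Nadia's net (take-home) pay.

Retirement plan contribution: $2,139.79 × 0.09 = $192.58
Taxable wages = $2,139.79 − $192.58 = $1,947.21
Federal income tax: $1,947.21 × 0.1623 = $316.03
State tax withheld: $1,947.21 × 0.0867 = $168.82
PFL insurance: $2,139.79 × 0.005 = $10.70
OASDI: $2,139.79 × 0.041 = $87.73
Medicare: $2,139.79 × 0.01 = $21.40
Medical insurance premium: $123.30
(Employer's $191.69 toward medical insurance premium is not withheld from the employee.)
Total deductions = $192.58 + $316.03 + $168.82 + $10.70 + $87.73 + $21.40 + $123.30 = $920.56
Net pay = $2,139.79 − $920.56 = $1,219.23

$1,219.23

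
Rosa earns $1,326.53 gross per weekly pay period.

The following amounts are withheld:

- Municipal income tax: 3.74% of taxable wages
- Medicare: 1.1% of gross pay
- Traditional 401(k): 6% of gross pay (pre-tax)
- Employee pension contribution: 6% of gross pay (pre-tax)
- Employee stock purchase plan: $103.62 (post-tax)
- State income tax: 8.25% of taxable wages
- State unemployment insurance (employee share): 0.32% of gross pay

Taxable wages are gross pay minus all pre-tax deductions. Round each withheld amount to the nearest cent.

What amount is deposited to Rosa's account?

$904.93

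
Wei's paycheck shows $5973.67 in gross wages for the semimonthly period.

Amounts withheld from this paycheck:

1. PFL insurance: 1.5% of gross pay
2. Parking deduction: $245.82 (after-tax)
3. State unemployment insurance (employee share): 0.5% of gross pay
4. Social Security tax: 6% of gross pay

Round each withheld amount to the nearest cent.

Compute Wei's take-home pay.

Social Security tax: $5973.67 × 0.06 = $358.42
State unemployment insurance (employee share): $5973.67 × 0.005 = $29.87
PFL insurance: $5973.67 × 0.015 = $89.61
Parking deduction: $245.82
Total deductions = $358.42 + $29.87 + $89.61 + $245.82 = $723.72
Net pay = $5973.67 − $723.72 = $5249.95

$5249.95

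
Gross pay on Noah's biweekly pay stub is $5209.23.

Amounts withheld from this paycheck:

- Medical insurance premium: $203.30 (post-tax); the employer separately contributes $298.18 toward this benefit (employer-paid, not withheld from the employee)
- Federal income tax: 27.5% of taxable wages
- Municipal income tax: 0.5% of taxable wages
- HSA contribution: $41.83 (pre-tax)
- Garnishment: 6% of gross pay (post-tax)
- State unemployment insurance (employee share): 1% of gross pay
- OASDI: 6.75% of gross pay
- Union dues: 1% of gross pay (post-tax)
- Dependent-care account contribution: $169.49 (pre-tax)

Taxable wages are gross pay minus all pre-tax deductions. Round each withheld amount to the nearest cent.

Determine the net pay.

Dependent-care account contribution: $169.49
HSA contribution: $41.83
Pre-tax total = $169.49 + $41.83 = $211.32
Taxable wages = $5209.23 − $211.32 = $4997.91
Federal income tax: $4997.91 × 0.275 = $1374.43
Municipal income tax: $4997.91 × 0.005 = $24.99
State unemployment insurance (employee share): $5209.23 × 0.01 = $52.09
OASDI: $5209.23 × 0.0675 = $351.62
Medical insurance premium: $203.30
Union dues: $5209.23 × 0.01 = $52.09
Garnishment: $5209.23 × 0.06 = $312.55
(Employer's $298.18 toward medical insurance premium is not withheld from the employee.)
Total deductions = $169.49 + $41.83 + $1374.43 + $24.99 + $52.09 + $351.62 + $203.30 + $52.09 + $312.55 = $2582.39
Net pay = $5209.23 − $2582.39 = $2626.84

$2626.84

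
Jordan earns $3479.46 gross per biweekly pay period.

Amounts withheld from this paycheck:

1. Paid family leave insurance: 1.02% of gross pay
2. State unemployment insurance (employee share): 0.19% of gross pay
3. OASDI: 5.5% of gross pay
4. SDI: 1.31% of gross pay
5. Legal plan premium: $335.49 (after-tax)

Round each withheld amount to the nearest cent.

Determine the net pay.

Paid family leave insurance: $3479.46 × 0.0102 = $35.49
State unemployment insurance (employee share): $3479.46 × 0.0019 = $6.61
SDI: $3479.46 × 0.0131 = $45.58
OASDI: $3479.46 × 0.055 = $191.37
Legal plan premium: $335.49
Total deductions = $35.49 + $6.61 + $45.58 + $191.37 + $335.49 = $614.54
Net pay = $3479.46 − $614.54 = $2864.92

$2864.92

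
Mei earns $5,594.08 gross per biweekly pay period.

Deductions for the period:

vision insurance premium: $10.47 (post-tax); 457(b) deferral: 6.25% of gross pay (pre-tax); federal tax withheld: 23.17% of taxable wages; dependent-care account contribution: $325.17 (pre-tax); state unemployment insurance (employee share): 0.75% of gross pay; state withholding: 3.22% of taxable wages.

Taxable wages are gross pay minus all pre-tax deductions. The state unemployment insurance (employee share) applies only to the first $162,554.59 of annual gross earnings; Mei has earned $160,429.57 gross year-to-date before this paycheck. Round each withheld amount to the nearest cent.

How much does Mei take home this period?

457(b) deferral: $5,594.08 × 0.0625 = $349.63
Dependent-care account contribution: $325.17
Pre-tax total = $349.63 + $325.17 = $674.80
Taxable wages = $5,594.08 − $674.80 = $4,919.28
State withholding: $4,919.28 × 0.0322 = $158.40
Federal tax withheld: $4,919.28 × 0.2317 = $1,139.80
State unemployment insurance (employee share): only $162,554.59 − $160,429.57 = $2,125.02 of this check is subject → $2,125.02 × 0.0075 = $15.94
Vision insurance premium: $10.47
Total deductions = $349.63 + $325.17 + $158.40 + $1,139.80 + $15.94 + $10.47 = $1,999.41
Net pay = $5,594.08 − $1,999.41 = $3,594.67

$3,594.67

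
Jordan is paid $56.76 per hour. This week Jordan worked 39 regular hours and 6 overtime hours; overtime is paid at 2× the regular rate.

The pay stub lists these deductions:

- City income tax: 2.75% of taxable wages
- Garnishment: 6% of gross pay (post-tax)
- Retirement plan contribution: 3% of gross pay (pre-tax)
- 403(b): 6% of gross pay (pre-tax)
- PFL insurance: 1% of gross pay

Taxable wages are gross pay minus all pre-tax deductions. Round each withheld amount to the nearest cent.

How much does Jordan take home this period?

Regular pay: 39 × $56.76 = $2,213.64
Overtime pay: 6 × $56.76 × 2 = $681.12
Gross pay = $2,213.64 + $681.12 = $2,894.76
403(b): $2,894.76 × 0.06 = $173.69
Retirement plan contribution: $2,894.76 × 0.03 = $86.84
Pre-tax total = $173.69 + $86.84 = $260.53
Taxable wages = $2,894.76 − $260.53 = $2,634.23
City income tax: $2,634.23 × 0.0275 = $72.44
PFL insurance: $2,894.76 × 0.01 = $28.95
Garnishment: $2,894.76 × 0.06 = $173.69
Total deductions = $173.69 + $86.84 + $72.44 + $28.95 + $173.69 = $535.61
Net pay = $2,894.76 − $535.61 = $2,359.15

$2,359.15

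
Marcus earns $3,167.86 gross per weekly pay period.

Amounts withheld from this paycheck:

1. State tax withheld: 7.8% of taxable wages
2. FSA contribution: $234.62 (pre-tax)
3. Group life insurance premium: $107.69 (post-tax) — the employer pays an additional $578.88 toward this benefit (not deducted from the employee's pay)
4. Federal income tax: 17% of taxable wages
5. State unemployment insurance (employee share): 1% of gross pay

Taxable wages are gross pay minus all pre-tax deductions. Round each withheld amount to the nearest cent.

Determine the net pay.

$2,066.43

FSA contribution: $234.62
Taxable wages = $3,167.86 − $234.62 = $2,933.24
Federal income tax: $2,933.24 × 0.17 = $498.65
State tax withheld: $2,933.24 × 0.078 = $228.79
State unemployment insurance (employee share): $3,167.86 × 0.01 = $31.68
Group life insurance premium: $107.69
(Employer's $578.88 toward group life insurance premium is not withheld from the employee.)
Total deductions = $234.62 + $498.65 + $228.79 + $31.68 + $107.69 = $1,101.43
Net pay = $3,167.86 − $1,101.43 = $2,066.43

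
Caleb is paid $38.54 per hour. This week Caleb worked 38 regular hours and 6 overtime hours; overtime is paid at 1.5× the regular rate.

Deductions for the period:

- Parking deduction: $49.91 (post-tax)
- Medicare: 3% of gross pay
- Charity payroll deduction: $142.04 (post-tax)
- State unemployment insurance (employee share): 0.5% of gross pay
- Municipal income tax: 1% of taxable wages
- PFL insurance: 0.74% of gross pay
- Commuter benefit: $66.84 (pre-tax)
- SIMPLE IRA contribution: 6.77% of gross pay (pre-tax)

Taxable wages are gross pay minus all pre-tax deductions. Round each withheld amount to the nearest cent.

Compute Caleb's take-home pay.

$1,336.94

Regular pay: 38 × $38.54 = $1,464.52
Overtime pay: 6 × $38.54 × 1.5 = $346.86
Gross pay = $1,464.52 + $346.86 = $1,811.38
Commuter benefit: $66.84
SIMPLE IRA contribution: $1,811.38 × 0.0677 = $122.63
Pre-tax total = $66.84 + $122.63 = $189.47
Taxable wages = $1,811.38 − $189.47 = $1,621.91
Municipal income tax: $1,621.91 × 0.01 = $16.22
State unemployment insurance (employee share): $1,811.38 × 0.005 = $9.06
PFL insurance: $1,811.38 × 0.0074 = $13.40
Medicare: $1,811.38 × 0.03 = $54.34
Parking deduction: $49.91
Charity payroll deduction: $142.04
Total deductions = $66.84 + $122.63 + $16.22 + $9.06 + $13.40 + $54.34 + $49.91 + $142.04 = $474.44
Net pay = $1,811.38 − $474.44 = $1,336.94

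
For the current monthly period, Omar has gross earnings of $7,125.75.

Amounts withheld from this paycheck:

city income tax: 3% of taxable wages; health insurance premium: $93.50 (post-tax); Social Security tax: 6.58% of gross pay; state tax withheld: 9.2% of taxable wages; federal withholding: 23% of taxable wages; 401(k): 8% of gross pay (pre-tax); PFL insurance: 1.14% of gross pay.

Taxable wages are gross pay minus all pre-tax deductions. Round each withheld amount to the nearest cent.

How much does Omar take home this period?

$3,604.49

401(k): $7,125.75 × 0.08 = $570.06
Taxable wages = $7,125.75 − $570.06 = $6,555.69
Federal withholding: $6,555.69 × 0.23 = $1,507.81
State tax withheld: $6,555.69 × 0.092 = $603.12
City income tax: $6,555.69 × 0.03 = $196.67
PFL insurance: $7,125.75 × 0.0114 = $81.23
Social Security tax: $7,125.75 × 0.0658 = $468.87
Health insurance premium: $93.50
Total deductions = $570.06 + $1,507.81 + $603.12 + $196.67 + $81.23 + $468.87 + $93.50 = $3,521.26
Net pay = $7,125.75 − $3,521.26 = $3,604.49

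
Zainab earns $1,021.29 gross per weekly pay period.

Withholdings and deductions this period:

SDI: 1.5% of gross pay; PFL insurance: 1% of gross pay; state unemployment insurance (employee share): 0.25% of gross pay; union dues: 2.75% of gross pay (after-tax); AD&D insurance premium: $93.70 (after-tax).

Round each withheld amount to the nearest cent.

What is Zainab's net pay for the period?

$871.42

PFL insurance: $1,021.29 × 0.01 = $10.21
SDI: $1,021.29 × 0.015 = $15.32
State unemployment insurance (employee share): $1,021.29 × 0.0025 = $2.55
Union dues: $1,021.29 × 0.0275 = $28.09
AD&D insurance premium: $93.70
Total deductions = $10.21 + $15.32 + $2.55 + $28.09 + $93.70 = $149.87
Net pay = $1,021.29 − $149.87 = $871.42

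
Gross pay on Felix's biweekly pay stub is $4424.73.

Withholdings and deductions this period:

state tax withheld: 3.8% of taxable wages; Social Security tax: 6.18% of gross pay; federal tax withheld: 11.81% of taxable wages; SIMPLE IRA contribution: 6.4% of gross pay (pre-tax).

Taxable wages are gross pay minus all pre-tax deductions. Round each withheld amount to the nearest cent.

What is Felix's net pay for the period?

$3221.60

SIMPLE IRA contribution: $4424.73 × 0.064 = $283.18
Taxable wages = $4424.73 − $283.18 = $4141.55
Federal tax withheld: $4141.55 × 0.1181 = $489.12
State tax withheld: $4141.55 × 0.038 = $157.38
Social Security tax: $4424.73 × 0.0618 = $273.45
Total deductions = $283.18 + $489.12 + $157.38 + $273.45 = $1203.13
Net pay = $4424.73 − $1203.13 = $3221.60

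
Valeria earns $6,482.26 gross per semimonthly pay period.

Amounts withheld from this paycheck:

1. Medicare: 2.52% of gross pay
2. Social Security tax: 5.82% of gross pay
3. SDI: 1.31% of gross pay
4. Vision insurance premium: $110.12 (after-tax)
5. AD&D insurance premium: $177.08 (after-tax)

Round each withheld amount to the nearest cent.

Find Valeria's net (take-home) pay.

$5,569.52

Social Security tax: $6,482.26 × 0.0582 = $377.27
Medicare: $6,482.26 × 0.0252 = $163.35
SDI: $6,482.26 × 0.0131 = $84.92
Vision insurance premium: $110.12
AD&D insurance premium: $177.08
Total deductions = $377.27 + $163.35 + $84.92 + $110.12 + $177.08 = $912.74
Net pay = $6,482.26 − $912.74 = $5,569.52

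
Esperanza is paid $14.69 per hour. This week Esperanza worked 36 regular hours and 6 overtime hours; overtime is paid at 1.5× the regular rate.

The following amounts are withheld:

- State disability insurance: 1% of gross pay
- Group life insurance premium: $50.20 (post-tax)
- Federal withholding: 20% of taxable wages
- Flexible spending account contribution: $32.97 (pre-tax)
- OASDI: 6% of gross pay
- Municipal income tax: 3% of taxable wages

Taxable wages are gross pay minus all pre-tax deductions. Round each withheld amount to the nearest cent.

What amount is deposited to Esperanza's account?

$387.15

Regular pay: 36 × $14.69 = $528.84
Overtime pay: 6 × $14.69 × 1.5 = $132.21
Gross pay = $528.84 + $132.21 = $661.05
Flexible spending account contribution: $32.97
Taxable wages = $661.05 − $32.97 = $628.08
Federal withholding: $628.08 × 0.2 = $125.62
Municipal income tax: $628.08 × 0.03 = $18.84
OASDI: $661.05 × 0.06 = $39.66
State disability insurance: $661.05 × 0.01 = $6.61
Group life insurance premium: $50.20
Total deductions = $32.97 + $125.62 + $18.84 + $39.66 + $6.61 + $50.20 = $273.90
Net pay = $661.05 − $273.90 = $387.15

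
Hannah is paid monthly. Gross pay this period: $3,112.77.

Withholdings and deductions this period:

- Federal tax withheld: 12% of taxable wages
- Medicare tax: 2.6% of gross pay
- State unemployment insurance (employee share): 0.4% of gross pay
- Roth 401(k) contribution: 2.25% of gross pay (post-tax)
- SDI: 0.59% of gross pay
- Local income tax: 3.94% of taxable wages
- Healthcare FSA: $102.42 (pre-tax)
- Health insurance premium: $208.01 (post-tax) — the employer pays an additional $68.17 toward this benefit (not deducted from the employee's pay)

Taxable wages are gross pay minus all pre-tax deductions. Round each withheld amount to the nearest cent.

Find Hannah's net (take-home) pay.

$2,140.70

Healthcare FSA: $102.42
Taxable wages = $3,112.77 − $102.42 = $3,010.35
Federal tax withheld: $3,010.35 × 0.12 = $361.24
Local income tax: $3,010.35 × 0.0394 = $118.61
SDI: $3,112.77 × 0.0059 = $18.37
State unemployment insurance (employee share): $3,112.77 × 0.004 = $12.45
Medicare tax: $3,112.77 × 0.026 = $80.93
Health insurance premium: $208.01
Roth 401(k) contribution: $3,112.77 × 0.0225 = $70.04
(Employer's $68.17 toward health insurance premium is not withheld from the employee.)
Total deductions = $102.42 + $361.24 + $118.61 + $18.37 + $12.45 + $80.93 + $208.01 + $70.04 = $972.07
Net pay = $3,112.77 − $972.07 = $2,140.70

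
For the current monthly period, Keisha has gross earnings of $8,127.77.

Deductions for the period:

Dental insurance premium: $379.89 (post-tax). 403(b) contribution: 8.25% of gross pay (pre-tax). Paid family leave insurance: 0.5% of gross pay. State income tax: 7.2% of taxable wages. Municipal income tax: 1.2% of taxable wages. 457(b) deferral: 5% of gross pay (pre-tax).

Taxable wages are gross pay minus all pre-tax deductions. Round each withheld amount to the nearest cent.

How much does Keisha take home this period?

457(b) deferral: $8,127.77 × 0.05 = $406.39
403(b) contribution: $8,127.77 × 0.0825 = $670.54
Pre-tax total = $406.39 + $670.54 = $1,076.93
Taxable wages = $8,127.77 − $1,076.93 = $7,050.84
State income tax: $7,050.84 × 0.072 = $507.66
Municipal income tax: $7,050.84 × 0.012 = $84.61
Paid family leave insurance: $8,127.77 × 0.005 = $40.64
Dental insurance premium: $379.89
Total deductions = $406.39 + $670.54 + $507.66 + $84.61 + $40.64 + $379.89 = $2,089.73
Net pay = $8,127.77 − $2,089.73 = $6,038.04

$6,038.04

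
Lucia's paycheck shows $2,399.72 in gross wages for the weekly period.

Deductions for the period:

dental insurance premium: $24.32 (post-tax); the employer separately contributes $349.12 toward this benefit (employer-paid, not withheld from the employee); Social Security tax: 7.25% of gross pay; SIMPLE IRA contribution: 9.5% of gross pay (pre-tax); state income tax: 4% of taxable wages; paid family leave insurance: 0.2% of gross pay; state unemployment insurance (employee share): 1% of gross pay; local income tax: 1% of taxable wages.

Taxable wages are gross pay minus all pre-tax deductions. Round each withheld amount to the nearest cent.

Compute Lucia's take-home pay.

SIMPLE IRA contribution: $2,399.72 × 0.095 = $227.97
Taxable wages = $2,399.72 − $227.97 = $2,171.75
Local income tax: $2,171.75 × 0.01 = $21.72
State income tax: $2,171.75 × 0.04 = $86.87
Social Security tax: $2,399.72 × 0.0725 = $173.98
State unemployment insurance (employee share): $2,399.72 × 0.01 = $24.00
Paid family leave insurance: $2,399.72 × 0.002 = $4.80
Dental insurance premium: $24.32
(Employer's $349.12 toward dental insurance premium is not withheld from the employee.)
Total deductions = $227.97 + $21.72 + $86.87 + $173.98 + $24.00 + $4.80 + $24.32 = $563.66
Net pay = $2,399.72 − $563.66 = $1,836.06

$1,836.06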